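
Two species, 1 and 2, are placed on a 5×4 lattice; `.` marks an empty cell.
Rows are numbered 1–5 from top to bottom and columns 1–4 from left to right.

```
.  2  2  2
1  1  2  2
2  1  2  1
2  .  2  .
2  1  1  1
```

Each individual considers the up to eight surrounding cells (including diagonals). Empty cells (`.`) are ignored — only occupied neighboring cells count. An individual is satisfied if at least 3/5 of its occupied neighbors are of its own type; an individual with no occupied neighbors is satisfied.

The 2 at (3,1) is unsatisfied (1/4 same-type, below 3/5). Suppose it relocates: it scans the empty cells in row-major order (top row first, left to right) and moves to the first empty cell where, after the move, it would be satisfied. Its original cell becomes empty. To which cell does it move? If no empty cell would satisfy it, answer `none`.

Vacating (3,1). Empty cells in order:
  (1,1): 1/3 same-type → still unsatisfied.
  (4,2): 4/7 same-type → still unsatisfied.
  (4,4): 2/5 same-type → still unsatisfied.

none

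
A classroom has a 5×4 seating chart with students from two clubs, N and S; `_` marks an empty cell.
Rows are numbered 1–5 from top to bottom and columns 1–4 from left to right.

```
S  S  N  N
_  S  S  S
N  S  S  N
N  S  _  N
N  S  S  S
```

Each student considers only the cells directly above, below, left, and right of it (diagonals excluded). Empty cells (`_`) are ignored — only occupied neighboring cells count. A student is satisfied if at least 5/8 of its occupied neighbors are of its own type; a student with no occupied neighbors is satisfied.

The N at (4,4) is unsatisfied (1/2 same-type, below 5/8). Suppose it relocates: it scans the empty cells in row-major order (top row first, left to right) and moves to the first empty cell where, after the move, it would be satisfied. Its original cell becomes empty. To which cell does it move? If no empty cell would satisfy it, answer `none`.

none

Vacating (4,4). Empty cells in order:
  (2,1): 1/3 same-type → still unsatisfied.
  (4,3): 0/3 same-type → still unsatisfied.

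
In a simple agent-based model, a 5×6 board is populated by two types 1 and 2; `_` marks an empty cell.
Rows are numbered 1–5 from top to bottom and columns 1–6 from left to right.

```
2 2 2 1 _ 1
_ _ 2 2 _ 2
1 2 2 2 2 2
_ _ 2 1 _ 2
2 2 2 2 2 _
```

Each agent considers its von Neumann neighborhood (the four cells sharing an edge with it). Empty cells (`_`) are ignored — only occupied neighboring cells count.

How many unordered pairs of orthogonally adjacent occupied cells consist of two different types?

Scan each occupied cell's neighbors to the right and below so each pair is counted once.
Row 1: 2(1,1)–2(1,2)= 2(1,2)–2(1,3)= 2(1,3)–1(1,4)≠ 2(1,3)–2(2,3)= 1(1,4)–2(2,4)≠ 1(1,6)–2(2,6)≠  → 3/6 unlike.
Row 2: 2(2,3)–2(2,4)= 2(2,3)–2(3,3)= 2(2,4)–2(3,4)= 2(2,6)–2(3,6)=  → 0/4 unlike.
Row 3: 1(3,1)–2(3,2)≠ 2(3,2)–2(3,3)= 2(3,3)–2(3,4)= 2(3,3)–2(4,3)= 2(3,4)–2(3,5)= 2(3,4)–1(4,4)≠ 2(3,5)–2(3,6)= 2(3,6)–2(4,6)=  → 2/8 unlike.
Row 4: 2(4,3)–1(4,4)≠ 2(4,3)–2(5,3)= 1(4,4)–2(5,4)≠  → 2/3 unlike.
Row 5: 2(5,1)–2(5,2)= 2(5,2)–2(5,3)= 2(5,3)–2(5,4)= 2(5,4)–2(5,5)=  → 0/4 unlike.
Total adjacent occupied pairs: 25; unlike-type pairs: 7.

7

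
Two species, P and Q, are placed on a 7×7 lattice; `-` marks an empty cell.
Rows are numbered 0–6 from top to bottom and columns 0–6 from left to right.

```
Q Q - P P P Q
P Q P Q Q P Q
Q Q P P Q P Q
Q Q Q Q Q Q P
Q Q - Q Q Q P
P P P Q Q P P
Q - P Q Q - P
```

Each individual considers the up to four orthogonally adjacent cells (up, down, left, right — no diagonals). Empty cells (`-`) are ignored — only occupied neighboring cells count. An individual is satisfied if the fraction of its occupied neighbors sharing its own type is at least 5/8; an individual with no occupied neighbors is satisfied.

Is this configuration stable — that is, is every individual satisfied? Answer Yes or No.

No

Row 0: (0,0)Q 1/2 ✗ · (0,1)Q 2/2 ✓ · (0,3)P 1/2 ✗ · (0,4)P 2/3 ✓ · (0,5)P 2/3 ✓ · (0,6)Q 1/2 ✗
Row 1: (1,0)P 0/3 ✗ · (1,1)Q 2/4 ✗ · (1,2)P 1/3 ✗ · (1,3)Q 1/4 ✗ · (1,4)Q 2/4 ✗ · (1,5)P 2/4 ✗ · (1,6)Q 2/3 ✓
Row 2: (2,0)Q 2/3 ✓ · (2,1)Q 3/4 ✓ · (2,2)P 2/4 ✗ · (2,3)P 1/4 ✗ · (2,4)Q 2/4 ✗ · (2,5)P 1/4 ✗ · (2,6)Q 1/3 ✗
Row 3: (3,0)Q 3/3 ✓ · (3,1)Q 4/4 ✓ · (3,2)Q 2/3 ✓ · (3,3)Q 3/4 ✓ · (3,4)Q 4/4 ✓ · (3,5)Q 2/4 ✗ · (3,6)P 1/3 ✗
Row 4: (4,0)Q 2/3 ✓ · (4,1)Q 2/3 ✓ · (4,3)Q 3/3 ✓ · (4,4)Q 4/4 ✓ · (4,5)Q 2/4 ✗ · (4,6)P 2/3 ✓
Row 5: (5,0)P 1/3 ✗ · (5,1)P 2/3 ✓ · (5,2)P 2/3 ✓ · (5,3)Q 3/4 ✓ · (5,4)Q 3/4 ✓ · (5,5)P 1/3 ✗ · (5,6)P 3/3 ✓
Row 6: (6,0)Q 0/1 ✗ · (6,2)P 1/2 ✗ · (6,3)Q 2/3 ✓ · (6,4)Q 2/2 ✓ · (6,6)P 1/1 ✓
For instance (0,0) has only 1/2 same-type neighbors, below 5/8.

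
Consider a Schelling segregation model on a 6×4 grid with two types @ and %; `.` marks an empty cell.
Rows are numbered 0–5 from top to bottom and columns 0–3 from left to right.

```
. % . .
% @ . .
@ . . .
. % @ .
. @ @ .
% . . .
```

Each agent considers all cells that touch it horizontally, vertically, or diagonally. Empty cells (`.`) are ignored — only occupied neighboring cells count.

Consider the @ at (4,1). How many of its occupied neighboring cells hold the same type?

Occupied neighbors of (4,1): (3,1)=%, (3,2)=@, (4,2)=@, (5,0)=%.
Same type (@): 2 of 4.

2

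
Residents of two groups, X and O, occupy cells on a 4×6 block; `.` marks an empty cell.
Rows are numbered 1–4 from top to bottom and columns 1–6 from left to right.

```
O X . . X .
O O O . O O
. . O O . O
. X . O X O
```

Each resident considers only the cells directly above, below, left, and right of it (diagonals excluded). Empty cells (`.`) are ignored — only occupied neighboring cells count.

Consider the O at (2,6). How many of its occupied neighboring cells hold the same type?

Occupied neighbors of (2,6): (3,6)=O, (2,5)=O.
Same type (O): 2 of 2.

2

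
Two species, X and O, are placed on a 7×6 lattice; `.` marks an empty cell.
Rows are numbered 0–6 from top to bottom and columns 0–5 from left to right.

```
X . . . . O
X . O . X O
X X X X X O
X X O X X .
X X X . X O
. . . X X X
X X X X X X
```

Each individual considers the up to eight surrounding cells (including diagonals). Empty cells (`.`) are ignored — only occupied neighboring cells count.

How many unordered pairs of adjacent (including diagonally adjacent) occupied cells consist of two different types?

Scan each occupied cell's neighbors to the right and below (and the two forward diagonals) so each pair is counted once.
Row 0: X(0,0)–X(1,0)= O(0,5)–O(1,5)= O(0,5)–X(1,4)≠  → 1/3 unlike.
Row 1: X(1,0)–X(2,0)= X(1,0)–X(2,1)= O(1,2)–X(2,2)≠ O(1,2)–X(2,3)≠ O(1,2)–X(2,1)≠ X(1,4)–O(1,5)≠ X(1,4)–X(2,4)= X(1,4)–O(2,5)≠ X(1,4)–X(2,3)= O(1,5)–O(2,5)= O(1,5)–X(2,4)≠  → 6/11 unlike.
Row 2: X(2,0)–X(2,1)= X(2,0)–X(3,0)= X(2,0)–X(3,1)= X(2,1)–X(2,2)= X(2,1)–X(3,1)= X(2,1)–O(3,2)≠ X(2,1)–X(3,0)= X(2,2)–X(2,3)= X(2,2)–O(3,2)≠ X(2,2)–X(3,3)= X(2,2)–X(3,1)= X(2,3)–X(2,4)= X(2,3)–X(3,3)= X(2,3)–X(3,4)= X(2,3)–O(3,2)≠ X(2,4)–O(2,5)≠ X(2,4)–X(3,4)= X(2,4)–X(3,3)= O(2,5)–X(3,4)≠  → 5/19 unlike.
Row 3: X(3,0)–X(3,1)= X(3,0)–X(4,0)= X(3,0)–X(4,1)= X(3,1)–O(3,2)≠ X(3,1)–X(4,1)= X(3,1)–X(4,2)= X(3,1)–X(4,0)= O(3,2)–X(3,3)≠ O(3,2)–X(4,2)≠ O(3,2)–X(4,1)≠ X(3,3)–X(3,4)= X(3,3)–X(4,4)= X(3,3)–X(4,2)= X(3,4)–X(4,4)= X(3,4)–O(4,5)≠  → 5/15 unlike.
Row 4: X(4,0)–X(4,1)= X(4,1)–X(4,2)= X(4,2)–X(5,3)= X(4,4)–O(4,5)≠ X(4,4)–X(5,4)= X(4,4)–X(5,5)= X(4,4)–X(5,3)= O(4,5)–X(5,5)≠ O(4,5)–X(5,4)≠  → 3/9 unlike.
Row 5: X(5,3)–X(5,4)= X(5,3)–X(6,3)= X(5,3)–X(6,4)= X(5,3)–X(6,2)= X(5,4)–X(5,5)= X(5,4)–X(6,4)= X(5,4)–X(6,5)= X(5,4)–X(6,3)= X(5,5)–X(6,5)= X(5,5)–X(6,4)=  → 0/10 unlike.
Row 6: X(6,0)–X(6,1)= X(6,1)–X(6,2)= X(6,2)–X(6,3)= X(6,3)–X(6,4)= X(6,4)–X(6,5)=  → 0/5 unlike.
Total adjacent occupied pairs: 72; unlike-type pairs: 20.

20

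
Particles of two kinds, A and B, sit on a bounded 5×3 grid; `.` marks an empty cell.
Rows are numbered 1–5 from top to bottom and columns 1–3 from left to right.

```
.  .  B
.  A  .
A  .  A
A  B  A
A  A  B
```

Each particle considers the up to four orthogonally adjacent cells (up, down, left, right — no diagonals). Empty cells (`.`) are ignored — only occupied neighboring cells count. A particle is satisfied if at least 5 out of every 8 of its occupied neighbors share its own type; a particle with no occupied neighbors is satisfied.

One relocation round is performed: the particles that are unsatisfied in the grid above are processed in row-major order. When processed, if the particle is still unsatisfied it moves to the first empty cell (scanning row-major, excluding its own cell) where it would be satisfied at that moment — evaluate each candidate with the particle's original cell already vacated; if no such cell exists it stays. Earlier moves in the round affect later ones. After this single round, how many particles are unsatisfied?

Initially unsatisfied (in order): (4,2), (4,3), (5,2), (5,3).
  (4,2) → (1,1).
  (4,3) → (2,1).
  (5,2) → (2,3).
  (5,3): now satisfied by earlier moves; stays.
Resulting grid:
B . B
A A A
A . A
A . .
A . B
Unsatisfied now: (1,1), (1,3).

2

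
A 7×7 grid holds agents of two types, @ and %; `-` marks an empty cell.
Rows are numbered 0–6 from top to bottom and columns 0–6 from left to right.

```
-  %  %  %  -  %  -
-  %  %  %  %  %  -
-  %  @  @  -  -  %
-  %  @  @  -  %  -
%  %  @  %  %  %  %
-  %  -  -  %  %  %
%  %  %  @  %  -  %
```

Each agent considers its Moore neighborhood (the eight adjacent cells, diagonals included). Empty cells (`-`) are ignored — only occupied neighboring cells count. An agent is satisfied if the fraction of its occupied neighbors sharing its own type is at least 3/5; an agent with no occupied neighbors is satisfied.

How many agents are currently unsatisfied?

Row 0: (0,1)% 3/3 satisfied · (0,2)% 5/5 satisfied · (0,3)% 4/4 satisfied · (0,5)% 2/2 satisfied
Row 1: (1,1)% 4/5 satisfied · (1,2)% 6/8 satisfied · (1,3)% 4/6 satisfied · (1,4)% 4/5 satisfied · (1,5)% 3/3 satisfied
Row 2: (2,1)% 3/5 satisfied · (2,2)@ 3/8 not · (2,3)@ 3/6 not · (2,6)% 2/2 satisfied
Row 3: (3,1)% 3/6 not · (3,2)@ 4/8 not · (3,3)@ 4/6 satisfied · (3,5)% 4/4 satisfied
Row 4: (4,0)% 3/3 satisfied · (4,1)% 3/5 satisfied · (4,2)@ 2/6 not · (4,3)% 2/5 not · (4,4)% 5/6 satisfied · (4,5)% 6/6 satisfied · (4,6)% 4/4 satisfied
Row 5: (5,1)% 5/6 satisfied · (5,4)% 5/6 satisfied · (5,5)% 7/7 satisfied · (5,6)% 4/4 satisfied
Row 6: (6,0)% 2/2 satisfied · (6,1)% 3/3 satisfied · (6,2)% 2/3 satisfied · (6,3)@ 0/3 not · (6,4)% 2/3 satisfied · (6,6)% 2/2 satisfied
Unsatisfied: (2,2), (2,3), (3,1), (3,2), (4,2), (4,3), (6,3) — 7 in total.

7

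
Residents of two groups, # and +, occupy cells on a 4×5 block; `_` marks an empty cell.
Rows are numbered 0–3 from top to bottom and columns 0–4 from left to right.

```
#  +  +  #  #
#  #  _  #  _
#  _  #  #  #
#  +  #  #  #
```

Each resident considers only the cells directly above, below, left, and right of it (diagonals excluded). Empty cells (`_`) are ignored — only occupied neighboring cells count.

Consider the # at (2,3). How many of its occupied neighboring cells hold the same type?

4

Occupied neighbors of (2,3): (1,3)=#, (3,3)=#, (2,2)=#, (2,4)=#.
Same type (#): 4 of 4.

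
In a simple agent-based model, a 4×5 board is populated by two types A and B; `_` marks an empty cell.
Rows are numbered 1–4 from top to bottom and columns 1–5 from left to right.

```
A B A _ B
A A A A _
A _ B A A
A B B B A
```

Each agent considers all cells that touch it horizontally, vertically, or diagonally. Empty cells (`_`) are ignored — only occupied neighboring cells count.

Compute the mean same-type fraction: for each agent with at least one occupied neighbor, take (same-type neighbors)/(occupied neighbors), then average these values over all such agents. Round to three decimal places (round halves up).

Row 1: (1,1)A 2/3 · (1,2)B 0/5 · (1,3)A 3/4 · (1,5)B 0/1
Row 2: (2,1)A 3/4 · (2,2)A 5/7 · (2,3)A 4/6 · (2,4)A 4/6
Row 3: (3,1)A 3/4 · (3,3)B 3/7 · (3,4)A 4/7 · (3,5)A 3/4
Row 4: (4,1)A 1/2 · (4,2)B 2/4 · (4,3)B 3/4 · (4,4)B 2/5 · (4,5)A 2/3
Sum over 17 agents: 2/3 + 0/5 + 3/4 + 0/1 + 3/4 + 5/7 + 4/6 + 4/6 + 3/4 + 3/7 + 4/7 + 3/4 + 1/2 + 2/4 + 3/4 + 2/5 + 2/3 = 4003/420; mean = 4003/420 ÷ 17 = 4003/7140 = 0.560644… → 0.561.

0.561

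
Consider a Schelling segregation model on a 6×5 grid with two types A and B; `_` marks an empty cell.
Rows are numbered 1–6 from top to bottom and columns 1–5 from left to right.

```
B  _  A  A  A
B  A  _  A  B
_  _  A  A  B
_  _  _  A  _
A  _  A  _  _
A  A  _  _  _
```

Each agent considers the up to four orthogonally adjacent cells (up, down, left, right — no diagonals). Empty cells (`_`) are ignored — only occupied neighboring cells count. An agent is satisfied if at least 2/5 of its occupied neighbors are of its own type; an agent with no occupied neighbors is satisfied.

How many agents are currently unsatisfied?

(1,1)B 1/1 satisfied
(1,3)A 1/1 satisfied
(1,4)A 3/3 satisfied
(1,5)A 1/2 satisfied
(2,1)B 1/2 satisfied
(2,2)A 0/1 not
(2,4)A 2/3 satisfied
(2,5)B 1/3 not
(3,3)A 1/1 satisfied
(3,4)A 3/4 satisfied
(3,5)B 1/2 satisfied
(4,4)A 1/1 satisfied
(5,1)A 1/1 satisfied
(5,3)A 0/0 satisfied
(6,1)A 2/2 satisfied
(6,2)A 1/1 satisfied
Unsatisfied: (2,2), (2,5) — 2 in total.

2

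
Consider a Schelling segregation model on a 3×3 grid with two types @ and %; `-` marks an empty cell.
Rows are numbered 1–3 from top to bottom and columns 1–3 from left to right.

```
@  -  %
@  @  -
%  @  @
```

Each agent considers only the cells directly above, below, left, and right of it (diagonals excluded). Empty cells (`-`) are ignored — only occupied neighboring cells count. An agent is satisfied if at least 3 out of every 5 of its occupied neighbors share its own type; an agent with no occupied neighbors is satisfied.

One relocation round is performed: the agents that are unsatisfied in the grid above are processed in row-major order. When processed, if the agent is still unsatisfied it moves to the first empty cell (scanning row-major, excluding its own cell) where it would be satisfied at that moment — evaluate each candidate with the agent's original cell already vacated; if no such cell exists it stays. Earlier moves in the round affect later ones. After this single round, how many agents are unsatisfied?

1

Initially unsatisfied (in order): (3,1).
  (3,1): no empty cell satisfies it; stays.
Resulting grid:
@ - %
@ @ -
% @ @
Unsatisfied now: (3,1).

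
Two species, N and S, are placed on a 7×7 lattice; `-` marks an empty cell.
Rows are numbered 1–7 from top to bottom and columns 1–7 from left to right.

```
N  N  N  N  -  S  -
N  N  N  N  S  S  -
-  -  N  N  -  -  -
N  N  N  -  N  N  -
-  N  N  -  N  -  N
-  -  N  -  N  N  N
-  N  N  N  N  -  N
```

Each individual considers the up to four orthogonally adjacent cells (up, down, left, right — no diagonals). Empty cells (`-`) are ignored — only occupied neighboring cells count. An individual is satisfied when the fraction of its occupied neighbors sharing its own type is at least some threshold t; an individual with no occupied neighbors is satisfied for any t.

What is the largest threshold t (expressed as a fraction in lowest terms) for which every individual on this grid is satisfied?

1/2

(1,1)N 2/2
(1,2)N 3/3
(1,3)N 3/3
(1,4)N 2/2
(1,6)S 1/1
(2,1)N 2/2
(2,2)N 3/3
(2,3)N 4/4
(2,4)N 3/4
(2,5)S 1/2
(2,6)S 2/2
(3,3)N 3/3
(3,4)N 2/2
(4,1)N 1/1
(4,2)N 3/3
(4,3)N 3/3
(4,5)N 2/2
(4,6)N 1/1
(5,2)N 2/2
(5,3)N 3/3
(5,5)N 2/2
(5,7)N 1/1
(6,3)N 2/2
(6,5)N 3/3
(6,6)N 2/2
(6,7)N 3/3
(7,2)N 1/1
(7,3)N 3/3
(7,4)N 2/2
(7,5)N 2/2
(7,7)N 1/1
The smallest same-type fraction is 1/2 at (2,5), which reduces to 1/2. Any threshold above that leaves this individual unsatisfied.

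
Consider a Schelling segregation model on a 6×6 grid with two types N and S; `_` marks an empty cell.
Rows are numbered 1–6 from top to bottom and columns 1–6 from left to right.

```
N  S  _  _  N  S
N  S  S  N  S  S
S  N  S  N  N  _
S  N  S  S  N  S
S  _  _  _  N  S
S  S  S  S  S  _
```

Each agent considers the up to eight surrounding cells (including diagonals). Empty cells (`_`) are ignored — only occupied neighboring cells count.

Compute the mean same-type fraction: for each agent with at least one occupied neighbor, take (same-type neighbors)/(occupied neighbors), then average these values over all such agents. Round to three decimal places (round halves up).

0.497

Row 1: (1,1)N 1/3 · (1,2)S 2/4 · (1,5)N 1/4 · (1,6)S 2/3
Row 2: (2,1)N 2/5 · (2,2)S 4/7 · (2,3)S 3/6 · (2,4)N 3/6 · (2,5)S 2/6 · (2,6)S 2/4
Row 3: (3,1)S 2/5 · (3,2)N 2/8 · (3,3)S 4/8 · (3,4)N 3/8 · (3,5)N 3/7
Row 4: (4,1)S 2/4 · (4,2)N 1/6 · (4,3)S 2/5 · (4,4)S 2/6 · (4,5)N 3/6 · (4,6)S 1/4
Row 5: (5,1)S 3/4 · (5,5)N 1/6 · (5,6)S 2/4
Row 6: (6,1)S 2/2 · (6,2)S 3/3 · (6,3)S 2/2 · (6,4)S 2/3 · (6,5)S 2/3
Sum over 29 agents: 1/3 + 2/4 + 1/4 + 2/3 + 2/5 + 4/7 + 3/6 + 3/6 + 2/6 + 2/4 + 2/5 + 2/8 + 4/8 + 3/8 + 3/7 + 2/4 + 1/6 + 2/5 + 2/6 + 3/6 + 1/4 + 3/4 + 1/6 + 2/4 + 2/2 + 3/3 + 2/2 + 2/3 + 2/3 = 1729/120; mean = 1729/120 ÷ 29 = 1729/3480 = 0.496839… → 0.497.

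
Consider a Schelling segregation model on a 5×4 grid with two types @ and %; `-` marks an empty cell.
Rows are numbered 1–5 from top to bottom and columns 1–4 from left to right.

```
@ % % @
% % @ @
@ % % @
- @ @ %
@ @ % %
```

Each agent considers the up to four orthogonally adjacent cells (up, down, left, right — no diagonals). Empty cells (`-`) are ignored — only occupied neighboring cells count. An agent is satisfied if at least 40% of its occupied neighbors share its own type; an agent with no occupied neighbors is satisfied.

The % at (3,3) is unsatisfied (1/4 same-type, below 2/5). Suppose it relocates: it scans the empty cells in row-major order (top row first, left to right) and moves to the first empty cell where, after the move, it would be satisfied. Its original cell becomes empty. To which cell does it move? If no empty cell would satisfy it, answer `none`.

none

Vacating (3,3). Empty cells in order:
  (4,1): 0/3 same-type → still unsatisfied.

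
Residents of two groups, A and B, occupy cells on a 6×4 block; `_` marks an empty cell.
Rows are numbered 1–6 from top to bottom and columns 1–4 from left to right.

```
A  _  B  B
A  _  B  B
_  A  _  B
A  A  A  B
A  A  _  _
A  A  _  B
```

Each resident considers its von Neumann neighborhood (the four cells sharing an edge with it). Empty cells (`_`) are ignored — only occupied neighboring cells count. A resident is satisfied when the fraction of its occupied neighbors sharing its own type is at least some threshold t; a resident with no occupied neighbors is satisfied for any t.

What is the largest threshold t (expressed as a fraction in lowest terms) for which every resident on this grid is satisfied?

(1,1)A 1/1
(1,3)B 2/2
(1,4)B 2/2
(2,1)A 1/1
(2,3)B 2/2
(2,4)B 3/3
(3,2)A 1/1
(3,4)B 2/2
(4,1)A 2/2
(4,2)A 4/4
(4,3)A 1/2
(4,4)B 1/2
(5,1)A 3/3
(5,2)A 3/3
(6,1)A 2/2
(6,2)A 2/2
(6,4)B — no occupied neighbors
The smallest same-type fraction is 1/2 at (4,3), which reduces to 1/2. Any threshold above that leaves this resident unsatisfied.

1/2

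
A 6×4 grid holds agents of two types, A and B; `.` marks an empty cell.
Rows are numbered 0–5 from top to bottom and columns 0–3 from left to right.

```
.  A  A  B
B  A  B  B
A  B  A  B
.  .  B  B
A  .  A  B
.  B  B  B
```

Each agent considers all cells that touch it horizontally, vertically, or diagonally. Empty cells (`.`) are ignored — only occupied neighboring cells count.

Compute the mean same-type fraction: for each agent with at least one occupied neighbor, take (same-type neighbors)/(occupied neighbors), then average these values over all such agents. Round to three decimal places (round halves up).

Row 0: (0,1)A 2/4 · (0,2)A 2/5 · (0,3)B 2/3
Row 1: (1,0)B 1/4 · (1,1)A 4/7 · (1,2)B 4/8 · (1,3)B 3/5
Row 2: (2,0)A 1/3 · (2,1)B 3/6 · (2,2)A 1/7 · (2,3)B 4/5
Row 3: (3,2)B 4/6 · (3,3)B 3/5
Row 4: (4,0)A 0/1 · (4,2)A 0/6 · (4,3)B 4/5
Row 5: (5,1)B 1/3 · (5,2)B 3/4 · (5,3)B 2/3
Sum over 19 agents: 2/4 + 2/5 + 2/3 + 1/4 + 4/7 + 4/8 + 3/5 + 1/3 + 3/6 + 1/7 + 4/5 + 4/6 + 3/5 + 0/1 + 0/6 + 4/5 + 1/3 + 3/4 + 2/3 = 1907/210; mean = 1907/210 ÷ 19 = 1907/3990 = 0.477944… → 0.478.

0.478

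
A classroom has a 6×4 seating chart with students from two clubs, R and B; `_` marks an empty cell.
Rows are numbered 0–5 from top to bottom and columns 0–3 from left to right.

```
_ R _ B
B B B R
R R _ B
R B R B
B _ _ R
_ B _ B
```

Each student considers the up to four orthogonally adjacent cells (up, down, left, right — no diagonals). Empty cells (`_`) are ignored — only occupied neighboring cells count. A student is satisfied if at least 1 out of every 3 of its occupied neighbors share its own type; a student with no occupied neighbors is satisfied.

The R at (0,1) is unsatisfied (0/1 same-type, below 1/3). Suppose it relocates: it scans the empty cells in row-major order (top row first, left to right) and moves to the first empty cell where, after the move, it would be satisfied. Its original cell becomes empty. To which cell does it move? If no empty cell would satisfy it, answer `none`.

Vacating (0,1). Empty cells in order:
  (0,0): 0/1 same-type → still unsatisfied.
  (0,2): 0/2 same-type → still unsatisfied.
  (2,2): 2/4 same-type → satisfied — stop here.

(2,2)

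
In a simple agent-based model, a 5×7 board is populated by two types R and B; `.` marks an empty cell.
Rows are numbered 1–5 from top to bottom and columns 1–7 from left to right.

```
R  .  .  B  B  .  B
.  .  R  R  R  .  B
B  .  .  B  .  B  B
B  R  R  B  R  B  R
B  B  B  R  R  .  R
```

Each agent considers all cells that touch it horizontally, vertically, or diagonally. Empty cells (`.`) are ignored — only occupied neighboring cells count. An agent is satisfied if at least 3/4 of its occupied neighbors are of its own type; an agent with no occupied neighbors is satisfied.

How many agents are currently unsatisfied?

20

(1,1)R 0/0 satisfied
(1,4)B 1/4 not
(1,5)B 1/3 not
(1,7)B 1/1 satisfied
(2,3)R 1/3 not
(2,4)R 2/5 not
(2,5)R 1/5 not
(2,7)B 3/3 satisfied
(3,1)B 1/2 not
(3,4)B 1/6 not
(3,6)B 3/6 not
(3,7)B 3/4 satisfied
(4,1)B 3/4 satisfied
(4,2)R 1/6 not
(4,3)R 2/6 not
(4,4)B 2/6 not
(4,5)R 2/6 not
(4,6)B 2/6 not
(4,7)R 1/4 not
(5,1)B 2/3 not
(5,2)B 3/5 not
(5,3)B 2/5 not
(5,4)R 3/5 not
(5,5)R 2/4 not
(5,7)R 1/2 not
Unsatisfied: (1,4), (1,5), (2,3), (2,4), (2,5), (3,1), (3,4), (3,6), (4,2), (4,3), (4,4), (4,5), (4,6), (4,7), (5,1), (5,2), (5,3), (5,4), (5,5), (5,7) — 20 in total.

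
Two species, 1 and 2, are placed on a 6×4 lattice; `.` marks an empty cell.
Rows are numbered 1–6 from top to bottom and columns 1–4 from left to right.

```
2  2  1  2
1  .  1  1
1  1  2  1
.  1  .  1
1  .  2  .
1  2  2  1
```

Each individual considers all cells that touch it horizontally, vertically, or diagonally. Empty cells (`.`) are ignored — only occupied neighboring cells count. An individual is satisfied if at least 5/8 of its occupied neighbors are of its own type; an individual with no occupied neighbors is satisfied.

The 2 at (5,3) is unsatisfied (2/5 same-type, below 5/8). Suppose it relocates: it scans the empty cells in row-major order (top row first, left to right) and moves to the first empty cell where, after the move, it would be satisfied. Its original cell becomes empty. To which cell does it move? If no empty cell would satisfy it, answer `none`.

Vacating (5,3). Empty cells in order:
  (2,2): 3/8 same-type → still unsatisfied.
  (4,1): 0/4 same-type → still unsatisfied.
  (4,3): 1/5 same-type → still unsatisfied.
  (5,2): 2/5 same-type → still unsatisfied.
  (5,4): 1/3 same-type → still unsatisfied.

none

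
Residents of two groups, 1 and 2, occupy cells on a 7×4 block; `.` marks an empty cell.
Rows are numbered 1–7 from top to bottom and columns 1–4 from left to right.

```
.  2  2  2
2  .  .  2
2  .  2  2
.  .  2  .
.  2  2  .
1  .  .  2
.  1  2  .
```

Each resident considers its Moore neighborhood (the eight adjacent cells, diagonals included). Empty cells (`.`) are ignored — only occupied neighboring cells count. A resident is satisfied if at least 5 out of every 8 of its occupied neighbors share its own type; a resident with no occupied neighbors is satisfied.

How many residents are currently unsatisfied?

3

Row 1: (1,2)2 2/2 satisfied · (1,3)2 3/3 satisfied · (1,4)2 2/2 satisfied
Row 2: (2,1)2 2/2 satisfied · (2,4)2 4/4 satisfied
Row 3: (3,1)2 1/1 satisfied · (3,3)2 3/3 satisfied · (3,4)2 3/3 satisfied
Row 4: (4,3)2 4/4 satisfied
Row 5: (5,2)2 2/3 satisfied · (5,3)2 3/3 satisfied
Row 6: (6,1)1 1/2 not · (6,4)2 2/2 satisfied
Row 7: (7,2)1 1/2 not · (7,3)2 1/2 not
Unsatisfied: (6,1), (7,2), (7,3) — 3 in total.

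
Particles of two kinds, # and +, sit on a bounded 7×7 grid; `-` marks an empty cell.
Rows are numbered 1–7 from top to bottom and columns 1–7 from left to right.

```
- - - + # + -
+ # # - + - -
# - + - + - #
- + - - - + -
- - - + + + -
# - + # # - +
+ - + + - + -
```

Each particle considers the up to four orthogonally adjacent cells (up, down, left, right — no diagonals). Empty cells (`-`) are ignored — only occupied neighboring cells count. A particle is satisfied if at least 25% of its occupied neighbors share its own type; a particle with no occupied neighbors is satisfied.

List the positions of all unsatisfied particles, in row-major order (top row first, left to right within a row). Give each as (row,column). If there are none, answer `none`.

(1,4), (1,5), (1,6), (2,1), (3,1), (3,3), (6,1), (7,1)

(1,4)+ 0/1 ✗
(1,5)# 0/3 ✗
(1,6)+ 0/1 ✗
(2,1)+ 0/2 ✗
(2,2)# 1/2 ✓
(2,3)# 1/2 ✓
(2,5)+ 1/2 ✓
(3,1)# 0/1 ✗
(3,3)+ 0/1 ✗
(3,5)+ 1/1 ✓
(3,7)# 0/0 ✓
(4,2)+ 0/0 ✓
(4,6)+ 1/1 ✓
(5,4)+ 1/2 ✓
(5,5)+ 2/3 ✓
(5,6)+ 2/2 ✓
(6,1)# 0/1 ✗
(6,3)+ 1/2 ✓
(6,4)# 1/4 ✓
(6,5)# 1/2 ✓
(6,7)+ 0/0 ✓
(7,1)+ 0/1 ✗
(7,3)+ 2/2 ✓
(7,4)+ 1/2 ✓
(7,6)+ 0/0 ✓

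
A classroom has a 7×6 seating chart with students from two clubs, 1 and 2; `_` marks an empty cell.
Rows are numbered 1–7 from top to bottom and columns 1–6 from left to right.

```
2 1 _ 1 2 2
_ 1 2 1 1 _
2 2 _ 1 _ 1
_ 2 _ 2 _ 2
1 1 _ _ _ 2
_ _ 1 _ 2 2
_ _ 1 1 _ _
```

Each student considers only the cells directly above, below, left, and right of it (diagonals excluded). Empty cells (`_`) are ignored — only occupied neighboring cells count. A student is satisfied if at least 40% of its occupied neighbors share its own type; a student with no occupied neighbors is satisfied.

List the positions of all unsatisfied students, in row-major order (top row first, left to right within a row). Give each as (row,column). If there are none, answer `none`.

(1,1), (1,5), (2,2), (2,3), (3,6), (4,4)

(1,1)2 0/1 ✗
(1,2)1 1/2 ✓
(1,4)1 1/2 ✓
(1,5)2 1/3 ✗
(1,6)2 1/1 ✓
(2,2)1 1/3 ✗
(2,3)2 0/2 ✗
(2,4)1 3/4 ✓
(2,5)1 1/2 ✓
(3,1)2 1/1 ✓
(3,2)2 2/3 ✓
(3,4)1 1/2 ✓
(3,6)1 0/1 ✗
(4,2)2 1/2 ✓
(4,4)2 0/1 ✗
(4,6)2 1/2 ✓
(5,1)1 1/1 ✓
(5,2)1 1/2 ✓
(5,6)2 2/2 ✓
(6,3)1 1/1 ✓
(6,5)2 1/1 ✓
(6,6)2 2/2 ✓
(7,3)1 2/2 ✓
(7,4)1 1/1 ✓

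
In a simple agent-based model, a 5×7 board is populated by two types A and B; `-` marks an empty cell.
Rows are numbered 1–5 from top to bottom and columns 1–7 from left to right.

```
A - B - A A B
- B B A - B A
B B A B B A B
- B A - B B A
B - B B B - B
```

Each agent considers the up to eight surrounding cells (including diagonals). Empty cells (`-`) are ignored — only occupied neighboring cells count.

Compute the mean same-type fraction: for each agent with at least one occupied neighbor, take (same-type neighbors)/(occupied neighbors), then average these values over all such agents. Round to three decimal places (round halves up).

(1,1)A 0/1
(1,3)B 2/3
(1,5)A 2/3
(1,6)A 2/4
(1,7)B 1/3
(2,2)B 4/6
(2,3)B 4/6
(2,4)A 2/6
(2,6)B 3/7
(2,7)A 2/5
(3,1)B 3/3
(3,2)B 4/6
(3,3)A 2/7
(3,4)B 3/6
(3,5)B 4/6
(3,6)A 2/7
(3,7)B 2/5
(4,2)B 4/6
(4,3)A 1/6
(4,5)B 5/6
(4,6)B 5/7
(4,7)A 1/4
(5,1)B 1/1
(5,3)B 2/3
(5,4)B 3/4
(5,5)B 3/3
(5,7)B 1/2
Sum over 27 agents: 0/1 + 2/3 + 2/3 + 2/4 + 1/3 + 4/6 + 4/6 + 2/6 + 3/7 + 2/5 + 3/3 + 4/6 + 2/7 + 3/6 + 4/6 + 2/7 + 2/5 + 4/6 + 1/6 + 5/6 + 5/7 + 1/4 + 1/1 + 2/3 + 3/4 + 3/3 + 1/2 = 1051/70; mean = 1051/70 ÷ 27 = 1051/1890 = 0.556084… → 0.556.

0.556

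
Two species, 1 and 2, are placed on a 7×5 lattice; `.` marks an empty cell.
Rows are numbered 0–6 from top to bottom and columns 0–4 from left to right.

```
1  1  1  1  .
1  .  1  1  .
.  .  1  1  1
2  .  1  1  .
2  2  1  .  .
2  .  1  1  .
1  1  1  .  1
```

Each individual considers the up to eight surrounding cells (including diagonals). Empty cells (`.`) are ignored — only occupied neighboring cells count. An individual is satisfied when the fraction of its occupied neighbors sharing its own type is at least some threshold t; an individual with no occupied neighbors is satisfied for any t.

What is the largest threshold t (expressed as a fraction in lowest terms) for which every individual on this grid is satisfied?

1/2

Row 0: (0,0)1 2/2 · (0,1)1 4/4 · (0,2)1 4/4 · (0,3)1 3/3
Row 1: (1,0)1 2/2 · (1,2)1 6/6 · (1,3)1 6/6
Row 2: (2,2)1 5/5 · (2,3)1 6/6 · (2,4)1 3/3
Row 3: (3,0)2 2/2 · (3,2)1 4/5 · (3,3)1 5/5
Row 4: (4,0)2 3/3 · (4,1)2 3/6 · (4,2)1 4/5
Row 5: (5,0)2 2/4 · (5,2)1 4/5 · (5,3)1 4/4
Row 6: (6,0)1 1/2 · (6,1)1 3/4 · (6,2)1 3/3 · (6,4)1 1/1
The smallest same-type fraction is 3/6 at (4,1), which reduces to 1/2. Any threshold above that leaves this individual unsatisfied.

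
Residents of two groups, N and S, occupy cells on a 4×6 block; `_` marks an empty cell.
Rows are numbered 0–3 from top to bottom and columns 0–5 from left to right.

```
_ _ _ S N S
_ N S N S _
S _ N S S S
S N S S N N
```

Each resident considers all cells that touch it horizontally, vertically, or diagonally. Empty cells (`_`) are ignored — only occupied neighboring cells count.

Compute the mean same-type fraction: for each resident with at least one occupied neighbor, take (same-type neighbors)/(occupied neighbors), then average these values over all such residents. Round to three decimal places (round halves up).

0.435

(0,3)S 2/4
(0,4)N 1/4
(0,5)S 1/2
(1,1)N 1/3
(1,2)S 2/5
(1,3)N 2/7
(1,4)S 5/7
(2,0)S 1/3
(2,2)N 3/7
(2,3)S 5/8
(2,4)S 4/7
(2,5)S 2/4
(3,0)S 1/2
(3,1)N 1/4
(3,2)S 2/4
(3,3)S 3/5
(3,4)N 1/5
(3,5)N 1/3
Sum over 18 residents: 2/4 + 1/4 + 1/2 + 1/3 + 2/5 + 2/7 + 5/7 + 1/3 + 3/7 + 5/8 + 4/7 + 2/4 + 1/2 + 1/4 + 2/4 + 3/5 + 1/5 + 1/3 = 313/40; mean = 313/40 ÷ 18 = 313/720 = 0.434722… → 0.435.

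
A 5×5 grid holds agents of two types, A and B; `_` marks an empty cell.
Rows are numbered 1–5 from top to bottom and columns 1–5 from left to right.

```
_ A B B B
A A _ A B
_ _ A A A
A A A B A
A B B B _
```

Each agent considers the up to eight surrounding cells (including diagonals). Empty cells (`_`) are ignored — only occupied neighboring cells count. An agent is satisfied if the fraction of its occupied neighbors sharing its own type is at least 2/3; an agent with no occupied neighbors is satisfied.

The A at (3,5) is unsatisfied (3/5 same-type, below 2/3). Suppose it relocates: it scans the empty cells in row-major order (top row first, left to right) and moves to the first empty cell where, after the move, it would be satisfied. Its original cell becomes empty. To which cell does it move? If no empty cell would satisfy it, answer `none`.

(1,1)

Vacating (3,5). Empty cells in order:
  (1,1): 3/3 same-type → satisfied — stop here.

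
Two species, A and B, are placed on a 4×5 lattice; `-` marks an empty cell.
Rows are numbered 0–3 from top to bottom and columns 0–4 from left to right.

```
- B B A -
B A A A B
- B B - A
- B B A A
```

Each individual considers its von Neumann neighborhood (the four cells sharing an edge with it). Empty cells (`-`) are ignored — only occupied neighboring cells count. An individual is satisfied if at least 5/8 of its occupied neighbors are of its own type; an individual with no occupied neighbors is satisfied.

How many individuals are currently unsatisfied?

Row 0: (0,1)B 1/2 unhappy · (0,2)B 1/3 unhappy · (0,3)A 1/2 unhappy
Row 1: (1,0)B 0/1 unhappy · (1,1)A 1/4 unhappy · (1,2)A 2/4 unhappy · (1,3)A 2/3 ok · (1,4)B 0/2 unhappy
Row 2: (2,1)B 2/3 ok · (2,2)B 2/3 ok · (2,4)A 1/2 unhappy
Row 3: (3,1)B 2/2 ok · (3,2)B 2/3 ok · (3,3)A 1/2 unhappy · (3,4)A 2/2 ok
Unsatisfied: (0,1), (0,2), (0,3), (1,0), (1,1), (1,2), (1,4), (2,4), (3,3) — 9 in total.

9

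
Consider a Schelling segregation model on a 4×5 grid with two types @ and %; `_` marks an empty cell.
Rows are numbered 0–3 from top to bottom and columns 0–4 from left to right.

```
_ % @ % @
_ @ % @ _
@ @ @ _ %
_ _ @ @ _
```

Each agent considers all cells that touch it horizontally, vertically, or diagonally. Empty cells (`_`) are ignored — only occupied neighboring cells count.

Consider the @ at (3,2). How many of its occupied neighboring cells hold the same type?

Occupied neighbors of (3,2): (2,1)=@, (2,2)=@, (3,3)=@.
Same type (@): 3 of 3.

3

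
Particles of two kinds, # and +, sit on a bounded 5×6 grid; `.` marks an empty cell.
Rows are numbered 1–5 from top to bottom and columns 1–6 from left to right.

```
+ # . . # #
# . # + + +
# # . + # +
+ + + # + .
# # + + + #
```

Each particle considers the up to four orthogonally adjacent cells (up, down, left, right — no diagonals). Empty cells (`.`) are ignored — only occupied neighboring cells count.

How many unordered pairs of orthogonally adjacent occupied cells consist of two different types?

Scan each occupied cell's neighbors to the right and below so each pair is counted once.
From row 1: 4 unlike of 5 pairs (running 4/5).
From row 2: 2 unlike of 7 pairs (running 6/12).
From row 3: 6 unlike of 7 pairs (running 12/19).
From row 4: 5 unlike of 9 pairs (running 17/28).
From row 5: 2 unlike of 5 pairs (running 19/33).
Total adjacent occupied pairs: 33; unlike-type pairs: 19.

19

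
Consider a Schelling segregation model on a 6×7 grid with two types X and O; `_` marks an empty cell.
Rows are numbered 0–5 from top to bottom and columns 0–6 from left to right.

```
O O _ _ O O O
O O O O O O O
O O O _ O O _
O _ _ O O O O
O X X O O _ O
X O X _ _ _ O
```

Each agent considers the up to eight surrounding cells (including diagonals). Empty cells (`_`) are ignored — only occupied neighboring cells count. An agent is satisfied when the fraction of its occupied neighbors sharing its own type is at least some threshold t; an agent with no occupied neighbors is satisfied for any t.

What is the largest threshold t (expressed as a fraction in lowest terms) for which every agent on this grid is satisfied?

(0,0)O 3/3
(0,1)O 4/4
(0,4)O 4/4
(0,5)O 5/5
(0,6)O 3/3
(1,0)O 5/5
(1,1)O 7/7
(1,2)O 5/5
(1,3)O 5/5
(1,4)O 6/6
(1,5)O 7/7
(1,6)O 4/4
(2,0)O 4/4
(2,1)O 6/6
(2,2)O 5/5
(2,4)O 7/7
(2,5)O 7/7
(3,0)O 3/4
(3,3)O 5/6
(3,4)O 6/6
(3,5)O 6/6
(3,6)O 3/3
(4,0)O 2/4
(4,1)X 3/6
(4,2)X 2/5
(4,3)O 3/5
(4,4)O 4/4
(4,6)O 3/3
(5,0)X 1/3
(5,1)O 1/5
(5,2)X 2/4
(5,6)O 1/1
The smallest same-type fraction is 1/5 at (5,1), which reduces to 1/5. Any threshold above that leaves this agent unsatisfied.

1/5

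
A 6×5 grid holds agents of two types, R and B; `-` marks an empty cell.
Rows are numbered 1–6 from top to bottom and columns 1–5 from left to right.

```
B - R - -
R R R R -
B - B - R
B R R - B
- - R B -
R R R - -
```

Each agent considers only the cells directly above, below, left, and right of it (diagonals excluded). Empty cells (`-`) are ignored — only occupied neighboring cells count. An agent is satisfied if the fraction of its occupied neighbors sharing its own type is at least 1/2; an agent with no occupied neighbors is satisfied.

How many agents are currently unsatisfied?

Row 1: (1,1)B 0/1 not · (1,3)R 1/1 satisfied
Row 2: (2,1)R 1/3 not · (2,2)R 2/2 satisfied · (2,3)R 3/4 satisfied · (2,4)R 1/1 satisfied
Row 3: (3,1)B 1/2 satisfied · (3,3)B 0/2 not · (3,5)R 0/1 not
Row 4: (4,1)B 1/2 satisfied · (4,2)R 1/2 satisfied · (4,3)R 2/3 satisfied · (4,5)B 0/1 not
Row 5: (5,3)R 2/3 satisfied · (5,4)B 0/1 not
Row 6: (6,1)R 1/1 satisfied · (6,2)R 2/2 satisfied · (6,3)R 2/2 satisfied
Unsatisfied: (1,1), (2,1), (3,3), (3,5), (4,5), (5,4) — 6 in total.

6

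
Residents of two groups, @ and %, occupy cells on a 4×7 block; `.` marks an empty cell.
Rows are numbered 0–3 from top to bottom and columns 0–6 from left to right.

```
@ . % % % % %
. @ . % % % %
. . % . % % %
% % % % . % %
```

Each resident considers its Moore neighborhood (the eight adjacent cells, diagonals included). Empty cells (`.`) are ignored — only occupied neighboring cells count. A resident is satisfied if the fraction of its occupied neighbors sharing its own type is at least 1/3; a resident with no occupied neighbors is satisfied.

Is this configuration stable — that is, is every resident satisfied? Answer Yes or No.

Yes

(0,0)@ 1/1 ✓
(0,2)% 2/3 ✓
(0,3)% 4/4 ✓
(0,4)% 5/5 ✓
(0,5)% 5/5 ✓
(0,6)% 3/3 ✓
(1,1)@ 1/3 ✓
(1,3)% 6/6 ✓
(1,4)% 7/7 ✓
(1,5)% 8/8 ✓
(1,6)% 5/5 ✓
(2,2)% 4/5 ✓
(2,4)% 6/6 ✓
(2,5)% 7/7 ✓
(2,6)% 5/5 ✓
(3,0)% 1/1 ✓
(3,1)% 3/3 ✓
(3,2)% 3/3 ✓
(3,3)% 3/3 ✓
(3,5)% 4/4 ✓
(3,6)% 3/3 ✓
All meet the threshold, so the configuration is stable.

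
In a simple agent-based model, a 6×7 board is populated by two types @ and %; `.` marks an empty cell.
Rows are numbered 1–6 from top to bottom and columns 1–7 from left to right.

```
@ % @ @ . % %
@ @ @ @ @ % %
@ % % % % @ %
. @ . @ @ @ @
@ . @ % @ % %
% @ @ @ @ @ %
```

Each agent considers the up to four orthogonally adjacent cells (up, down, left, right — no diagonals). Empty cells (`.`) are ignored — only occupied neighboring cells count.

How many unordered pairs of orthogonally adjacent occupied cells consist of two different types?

27

Scan each occupied cell's neighbors to the right and below so each pair is counted once.
Row 1: @(1,1)–%(1,2)≠ @(1,1)–@(2,1)= %(1,2)–@(1,3)≠ %(1,2)–@(2,2)≠ @(1,3)–@(1,4)= @(1,3)–@(2,3)= @(1,4)–@(2,4)= %(1,6)–%(1,7)= %(1,6)–%(2,6)= %(1,7)–%(2,7)=  → 3/10 unlike.
Row 2: @(2,1)–@(2,2)= @(2,1)–@(3,1)= @(2,2)–@(2,3)= @(2,2)–%(3,2)≠ @(2,3)–@(2,4)= @(2,3)–%(3,3)≠ @(2,4)–@(2,5)= @(2,4)–%(3,4)≠ @(2,5)–%(2,6)≠ @(2,5)–%(3,5)≠ %(2,6)–%(2,7)= %(2,6)–@(3,6)≠ %(2,7)–%(3,7)=  → 6/13 unlike.
Row 3: @(3,1)–%(3,2)≠ %(3,2)–%(3,3)= %(3,2)–@(4,2)≠ %(3,3)–%(3,4)= %(3,4)–%(3,5)= %(3,4)–@(4,4)≠ %(3,5)–@(3,6)≠ %(3,5)–@(4,5)≠ @(3,6)–%(3,7)≠ @(3,6)–@(4,6)= %(3,7)–@(4,7)≠  → 7/11 unlike.
Row 4: @(4,4)–@(4,5)= @(4,4)–%(5,4)≠ @(4,5)–@(4,6)= @(4,5)–@(5,5)= @(4,6)–@(4,7)= @(4,6)–%(5,6)≠ @(4,7)–%(5,7)≠  → 3/7 unlike.
Row 5: @(5,1)–%(6,1)≠ @(5,3)–%(5,4)≠ @(5,3)–@(6,3)= %(5,4)–@(5,5)≠ %(5,4)–@(6,4)≠ @(5,5)–%(5,6)≠ @(5,5)–@(6,5)= %(5,6)–%(5,7)= %(5,6)–@(6,6)≠ %(5,7)–%(6,7)=  → 6/10 unlike.
Row 6: %(6,1)–@(6,2)≠ @(6,2)–@(6,3)= @(6,3)–@(6,4)= @(6,4)–@(6,5)= @(6,5)–@(6,6)= @(6,6)–%(6,7)≠  → 2/6 unlike.
Total adjacent occupied pairs: 57; unlike-type pairs: 27.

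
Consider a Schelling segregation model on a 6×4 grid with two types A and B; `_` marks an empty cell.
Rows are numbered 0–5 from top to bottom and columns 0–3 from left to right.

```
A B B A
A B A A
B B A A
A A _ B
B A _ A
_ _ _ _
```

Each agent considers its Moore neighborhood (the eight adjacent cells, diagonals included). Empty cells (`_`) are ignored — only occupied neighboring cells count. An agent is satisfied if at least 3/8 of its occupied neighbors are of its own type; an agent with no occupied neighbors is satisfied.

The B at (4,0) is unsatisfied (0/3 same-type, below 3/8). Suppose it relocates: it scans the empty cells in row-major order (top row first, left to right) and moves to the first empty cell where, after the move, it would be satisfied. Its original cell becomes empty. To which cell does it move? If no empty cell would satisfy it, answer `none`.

none

Vacating (4,0). Empty cells in order:
  (3,2): 2/7 same-type → still unsatisfied.
  (4,2): 1/4 same-type → still unsatisfied.
  (5,0): 0/1 same-type → still unsatisfied.
  (5,1): 0/1 same-type → still unsatisfied.
  (5,2): 0/2 same-type → still unsatisfied.
  (5,3): 0/1 same-type → still unsatisfied.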